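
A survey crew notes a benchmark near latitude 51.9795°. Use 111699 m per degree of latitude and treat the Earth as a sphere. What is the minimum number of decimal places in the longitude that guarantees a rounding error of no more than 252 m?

At 51.9795° one degree of longitude covers 111699 × cos 51.9795° ≈ 111699 × 0.6159 ≈ 68800.3 m.
With N decimal places the half-ulp bound is 0.5·10⁻ᴺ°, or 0.5·10⁻ᴺ × 68800.3 m on the ground.
Setting 34400.1 × 10⁻ᴺ ≤ 252 gives 10ᴺ ≥ 136.5, i.e. N ≥ 2.14.
So 3 decimal places suffice (34.4 m); 2 would allow up to 344 m.

3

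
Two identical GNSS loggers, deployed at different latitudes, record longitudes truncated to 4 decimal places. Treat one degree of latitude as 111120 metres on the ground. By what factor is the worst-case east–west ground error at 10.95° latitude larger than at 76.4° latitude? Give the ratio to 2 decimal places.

Truncating at 4 decimal places can drop up to a full unit in the last place, so the longitude may be off by as much as 0.0001°.
Error at 10.95° = 0.0001° × 111120 × cos 10.95° ≈ 11.112 × 0.9818 = 10.91 m.
At 76.4°: 0.0001° × 111120 × cos 76.4° = 0.0001 × 111120 × 0.2351 ≈ 2.6129 m.
The ratio reduces to cos 10.95° / cos 76.4° = 0.9818/0.2351 ≈ 4.1753.

4.18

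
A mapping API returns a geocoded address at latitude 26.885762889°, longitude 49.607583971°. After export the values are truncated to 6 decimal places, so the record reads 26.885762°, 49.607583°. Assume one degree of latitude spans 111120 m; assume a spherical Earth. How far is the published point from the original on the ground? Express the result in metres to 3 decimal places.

0.138 metres

Δlat = 26.885762889 − 26.885762 = +0.000000889°; Δlon = 49.607583971 − 49.607583 = +0.000000971°.
North–south shift: 0.000000889 × 111120 = 0.0987857 m.
E–W at 26.8858°: 0.000000971° × 111120 × cos 26.8858° = 0.000000971 × 111120 × 0.8919 ≈ 0.0962349 m.
Combined displacement = (0.0987857² + 0.0962349²)^½ ≈ 0.137912 m.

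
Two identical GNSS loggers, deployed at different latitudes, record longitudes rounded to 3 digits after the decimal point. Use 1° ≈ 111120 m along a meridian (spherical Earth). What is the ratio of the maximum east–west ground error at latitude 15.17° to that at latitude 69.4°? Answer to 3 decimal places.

Rounding to 3 decimal places leaves the longitude within ±0.0005° of the true value.
At 15.17°: 0.0005° × 111120 × cos 15.17° = 0.0005 × 111120 × 0.9652 ≈ 53.624 m.
Error at 69.4° = 0.0005° × 111120 × cos 69.4° ≈ 55.56 × 0.3518 = 19.548 m.
The ratio reduces to cos 15.17° / cos 69.4° = 0.9652/0.3518 ≈ 2.7431.

2.743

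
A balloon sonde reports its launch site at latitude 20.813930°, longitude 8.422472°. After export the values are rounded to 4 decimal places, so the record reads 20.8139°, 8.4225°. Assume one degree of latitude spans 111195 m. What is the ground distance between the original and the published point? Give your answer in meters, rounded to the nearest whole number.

4 meters

Δlat = 20.813930 − 20.8139 = +0.000030°; Δlon = 8.422472 − 8.4225 = -0.000028°.
North–south shift: 0.000030 × 111195 = 3.33585 m.
East–west at this latitude: -0.000028° × 111195 × cos 20.8139° ≈ -0.000028 × 103938 = -2.91027 m.
Distance: √(3.33585² + 2.91027²) ≈ 4.42692 m.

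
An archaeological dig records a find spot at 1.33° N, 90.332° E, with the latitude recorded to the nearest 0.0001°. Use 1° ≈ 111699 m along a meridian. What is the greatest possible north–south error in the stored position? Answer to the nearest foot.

18 feet

Rounding to 4 decimal places leaves the latitude within ±5e-05° of the true value.
North–south distance: 5e-05° × 111699 m/° = 5.58495 m.
Converting: 5.58495 m × 3.2808 ft/m ≈ 18.323 ft.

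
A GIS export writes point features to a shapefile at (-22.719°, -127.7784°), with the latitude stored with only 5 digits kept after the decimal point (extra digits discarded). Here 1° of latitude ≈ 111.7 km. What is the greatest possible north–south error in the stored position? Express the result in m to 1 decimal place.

1.1 m

Truncating at 5 decimal places can drop up to a full unit in the last place, so the latitude may be off by as much as 1e-05°.
So the N–S error is at most 1e-05 × 111700 = 1.117 m.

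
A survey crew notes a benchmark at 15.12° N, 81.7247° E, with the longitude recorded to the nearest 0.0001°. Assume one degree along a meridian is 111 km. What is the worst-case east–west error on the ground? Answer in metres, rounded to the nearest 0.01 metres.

5.36 metres

Rounding to 4 decimal places leaves the longitude within ±5e-05° of the true value.
One degree of longitude at 15.12° is 111000 × cos 15.12° ≈ 111000 × 0.9654 = 107157 m.
So at most 5e-05° × 107157 ≈ 5.35787 m east–west.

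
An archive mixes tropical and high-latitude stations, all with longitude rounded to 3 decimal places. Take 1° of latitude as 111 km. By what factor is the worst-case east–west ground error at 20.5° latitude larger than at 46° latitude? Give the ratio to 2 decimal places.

1.35

Rounding to 3 decimal places leaves the longitude within ±0.0005° of the true value.
At 20.5°: 0.0005° × 111000 × cos 20.5° = 0.0005 × 111000 × 0.9367 ≈ 51.985 m.
At 46°: 0.0005° × 111000 × cos 46° = 0.0005 × 111000 × 0.6947 ≈ 38.554 m.
The ratio reduces to cos 20.5° / cos 46° = 0.9367/0.6947 ≈ 1.3484.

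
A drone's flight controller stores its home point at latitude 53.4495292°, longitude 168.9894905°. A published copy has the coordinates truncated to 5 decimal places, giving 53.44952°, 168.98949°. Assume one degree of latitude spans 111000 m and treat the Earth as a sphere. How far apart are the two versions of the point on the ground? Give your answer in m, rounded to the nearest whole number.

The latitude changed by +0.0000092° and the longitude by +0.0000005°.
North–south shift: 0.0000092 × 111000 = 1.0212 m.
E–W at 53.4495°: 0.0000005° × 111000 × cos 53.4495° = 0.0000005 × 111000 × 0.5955 ≈ 0.033052 m.
Distance: √(1.0212² + 0.033052²) ≈ 1.02173 m.

1 m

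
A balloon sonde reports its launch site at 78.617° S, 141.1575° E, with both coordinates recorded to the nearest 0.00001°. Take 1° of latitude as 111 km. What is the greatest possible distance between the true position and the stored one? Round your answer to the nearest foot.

2 feet

Rounding to 5 decimal places leaves each coordinate within ±5e-06° of the true value.
North–south component: 5e-06° × 111000 = 0.555 m.
E–W at 78.617°: 5e-06° × 111000 × cos 78.617° = 5e-06 × 111000 × 0.1974 ≈ 0.109538 m.
Worst case both components are at the extreme and orthogonal: √(0.555² + 0.109538²) ≈ 0.565706 m.
Converting: 0.565706 m × 3.2808 ft/m ≈ 1.856 ft.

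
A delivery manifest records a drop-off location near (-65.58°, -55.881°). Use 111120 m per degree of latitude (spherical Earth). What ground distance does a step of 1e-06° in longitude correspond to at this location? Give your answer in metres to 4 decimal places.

0.0459 metres

At 65.58° a degree of longitude is 111120 × cos 65.58° ≈ 45939.5 m, so 1e-06° corresponds to 0.0459395 m.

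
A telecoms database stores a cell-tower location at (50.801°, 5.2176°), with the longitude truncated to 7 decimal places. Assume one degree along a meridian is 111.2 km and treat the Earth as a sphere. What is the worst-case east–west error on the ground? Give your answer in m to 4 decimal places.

Truncating at 7 decimal places can drop up to a full unit in the last place, so the longitude may be off by as much as 1e-07°.
At latitude 50.801° a degree of longitude spans 111200 m × cos 50.801° = 111200 × 0.6320 ≈ 70280.2 m.
East–west error: 1e-07° × 70280.2 m/° ≈ 0.00702802 m.

0.0070 m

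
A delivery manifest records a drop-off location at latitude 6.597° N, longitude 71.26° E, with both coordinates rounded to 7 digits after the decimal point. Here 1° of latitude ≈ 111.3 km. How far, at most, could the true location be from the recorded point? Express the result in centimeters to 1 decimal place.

0.8 centimeters

Rounding to 7 decimal places leaves each coordinate within ±5e-08° of the true value.
Latitude error → 5e-08 × 111300 = 0.005565 m along the meridian.
E–W at 6.597°: 5e-08° × 111300 × cos 6.597° = 5e-08 × 111300 × 0.9934 ≈ 0.00552815 m.
Combining orthogonally: (0.005565² + 0.00552815²)^½ ≈ 0.00784409 m.
That is 0.00784409 m = 0.78441 cm.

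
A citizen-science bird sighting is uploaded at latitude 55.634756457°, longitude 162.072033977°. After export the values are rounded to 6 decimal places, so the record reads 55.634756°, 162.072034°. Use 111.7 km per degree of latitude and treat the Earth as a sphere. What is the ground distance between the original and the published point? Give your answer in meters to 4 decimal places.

Δlat = 55.634756457 − 55.634756 = +0.000000457°; Δlon = 162.072033977 − 162.072034 = -0.000000023°.
N–S: 0.000000457° × 111700 m/° = 0.0510469 m.
East–west at this latitude: -0.000000023° × 111700 × cos 55.6348° ≈ -0.000000023 × 63050.9 = -0.00145017 m.
Hypotenuse of the two orthogonal shifts: √(0.0510469² + 0.00145017²) = 0.0510675 m.

0.0511 meters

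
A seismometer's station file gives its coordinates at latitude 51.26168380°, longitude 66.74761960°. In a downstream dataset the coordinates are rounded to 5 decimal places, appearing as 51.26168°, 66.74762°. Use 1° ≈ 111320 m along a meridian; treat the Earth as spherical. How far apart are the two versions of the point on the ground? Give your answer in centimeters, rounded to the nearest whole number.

Δlat = 51.26168380 − 51.26168 = +0.00000380°; Δlon = 66.74761960 − 66.74762 = -0.00000040°.
North–south shift: 0.00000380 × 111320 = 0.423016 m.
E–W at 51.2617°: -0.00000040° × 111320 × cos 51.2617° = -0.00000040 × 111320 × 0.6258 ≈ -0.027864 m.
Distance: √(0.423016² + 0.027864²) ≈ 0.423933 m.
That is 0.423933 m = 42.393 cm.

42 centimeters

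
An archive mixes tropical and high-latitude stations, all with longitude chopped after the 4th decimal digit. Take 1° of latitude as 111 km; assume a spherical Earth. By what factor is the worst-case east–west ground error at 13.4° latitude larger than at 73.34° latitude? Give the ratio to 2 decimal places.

Truncating at 4 decimal places can drop up to a full unit in the last place, so the longitude may be off by as much as 0.0001°.
At 13.4°: 0.0001° × 111000 × cos 13.4° = 0.0001 × 111000 × 0.9728 ≈ 10.798 m.
At 73.34°: 0.0001° × 111000 × cos 73.34° = 0.0001 × 111000 × 0.2867 ≈ 3.1823 m.
Ratio: 10.798 / 3.1823 = cos 13.4° / cos 73.34° ≈ 3.3931.

3.39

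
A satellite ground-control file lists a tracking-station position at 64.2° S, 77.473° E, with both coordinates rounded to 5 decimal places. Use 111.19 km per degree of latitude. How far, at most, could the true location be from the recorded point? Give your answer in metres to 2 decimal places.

Rounding to 5 decimal places leaves each coordinate within ±5e-06° of the true value.
Latitude error → 5e-06 × 111190 = 0.55595 m along the meridian.
Longitude error → 5e-06 × 111190 × cos 64.2° = 5e-06 × 111190 × 0.4352 ≈ 0.241967 m.
Worst case both components are at the extreme and orthogonal: √(0.55595² + 0.241967²) ≈ 0.606324 m.

0.61 metres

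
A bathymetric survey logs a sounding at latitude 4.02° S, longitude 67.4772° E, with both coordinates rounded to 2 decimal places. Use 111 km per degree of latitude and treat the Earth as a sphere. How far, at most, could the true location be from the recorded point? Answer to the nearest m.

Rounding to 2 decimal places leaves each coordinate within ±0.005° of the true value.
N–S: 0.005° × 111000 m/° = 555 m.
E–W at 4.02°: 0.005° × 111000 × cos 4.02° = 0.005 × 111000 × 0.9975 ≈ 553.635 m.
The two errors are perpendicular, so the maximum displacement is √(555² + 553.635²) ≈ 783.924 m.

784 m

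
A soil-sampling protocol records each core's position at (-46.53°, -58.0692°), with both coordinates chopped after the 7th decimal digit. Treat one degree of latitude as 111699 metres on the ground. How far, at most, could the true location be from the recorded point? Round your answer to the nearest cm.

1 cm

Truncating at 7 decimal places can drop up to a full unit in the last place, so each coordinate may be off by as much as 1e-07°.
N–S: 1e-07° × 111699 m/° = 0.0111699 m.
E–W at 46.53°: 1e-07° × 111699 × cos 46.53° = 1e-07 × 111699 × 0.6880 ≈ 0.00768461 m.
Worst case both components are at the extreme and orthogonal: √(0.0111699² + 0.00768461²) ≈ 0.013558 m.
That is 0.013558 m = 1.3558 cm.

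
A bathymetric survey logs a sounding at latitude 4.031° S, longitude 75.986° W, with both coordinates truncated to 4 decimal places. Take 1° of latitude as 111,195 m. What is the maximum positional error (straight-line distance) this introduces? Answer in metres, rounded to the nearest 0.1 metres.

Truncating at 4 decimal places can drop up to a full unit in the last place, so each coordinate may be off by as much as 0.0001°.
Latitude error → 0.0001 × 111195 = 11.1195 m along the meridian.
East–west component at 4.031°: 0.0001° × 111195 × cos 4.031° ≈ 0.0001 × 110920 ≈ 11.092 m.
Combining orthogonally: (11.1195² + 11.092²)^½ ≈ 15.7059 m.

15.7 metres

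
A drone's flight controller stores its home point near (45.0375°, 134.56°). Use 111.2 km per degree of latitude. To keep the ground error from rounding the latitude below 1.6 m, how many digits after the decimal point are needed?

5 decimal places

One degree of latitude covers 111200 m.
Rounding to N decimal places gives at most 0.5 × 10⁻ᴺ degrees of error, i.e. 0.5 × 10⁻ᴺ × 111200 m.
Setting 55600 × 10⁻ᴺ ≤ 1.6 gives 10ᴺ ≥ 3.475e+04, i.e. N ≥ 4.54.
At 4 places the error can reach 5.56 m, but 5 places keeps it to 0.556 m.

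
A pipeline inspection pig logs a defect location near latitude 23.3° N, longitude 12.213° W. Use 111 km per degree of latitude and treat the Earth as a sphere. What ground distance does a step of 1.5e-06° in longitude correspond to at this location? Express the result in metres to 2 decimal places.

0.15 metres

1.5e-06° of longitude at 23.3° is 1.5e-06 × 111000 × cos 23.3° ≈ 1.5e-06 × 101948 = 0.152921 m.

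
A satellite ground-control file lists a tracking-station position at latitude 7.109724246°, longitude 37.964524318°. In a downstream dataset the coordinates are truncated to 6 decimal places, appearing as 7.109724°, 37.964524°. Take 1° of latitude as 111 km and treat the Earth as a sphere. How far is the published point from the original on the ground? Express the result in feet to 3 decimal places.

Δlat = 7.109724246 − 7.109724 = +0.000000246°; Δlon = 37.964524318 − 37.964524 = +0.000000318°.
N–S: 0.000000246° × 111000 m/° = 0.027306 m.
E–W at 7.10972°: 0.000000318° × 111000 × cos 7.10972° = 0.000000318 × 111000 × 0.9923 ≈ 0.0350266 m.
Distance: √(0.027306² + 0.0350266²) ≈ 0.0444126 m.
In feet: 0.0444126 m ÷ 0.3048 ≈ 0.14571 ft.

0.146 feet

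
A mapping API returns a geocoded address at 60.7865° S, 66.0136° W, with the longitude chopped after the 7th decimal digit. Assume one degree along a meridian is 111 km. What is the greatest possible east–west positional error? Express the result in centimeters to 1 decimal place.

Truncating at 7 decimal places can drop up to a full unit in the last place, so the longitude may be off by as much as 1e-07°.
One degree of longitude at 60.7865° is 111000 × cos 60.7865° ≈ 111000 × 0.4881 = 54175.3 m.
So at most 1e-07° × 54175.3 ≈ 0.00541753 m east–west.
That is 0.00541753 m = 0.54175 cm.

0.5 centimeters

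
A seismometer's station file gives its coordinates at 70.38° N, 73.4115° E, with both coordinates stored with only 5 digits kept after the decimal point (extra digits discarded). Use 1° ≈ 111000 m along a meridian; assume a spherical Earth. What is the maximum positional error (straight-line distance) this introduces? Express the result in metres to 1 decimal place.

1.2 metres

Truncating at 5 decimal places can drop up to a full unit in the last place, so each coordinate may be off by as much as 1e-05°.
North–south component: 1e-05° × 111000 = 1.11 m.
E–W at 70.38°: 1e-05° × 111000 × cos 70.38° = 1e-05 × 111000 × 0.3358 ≈ 0.372716 m.
Combining orthogonally: (1.11² + 0.372716²)^½ ≈ 1.1709 m.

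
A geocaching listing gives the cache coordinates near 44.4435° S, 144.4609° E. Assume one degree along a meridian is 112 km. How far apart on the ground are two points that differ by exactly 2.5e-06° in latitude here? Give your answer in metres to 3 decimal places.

0.280 metres

Along a meridian 2.5e-06° is 2.5e-06 × 112000 = 0.28 m.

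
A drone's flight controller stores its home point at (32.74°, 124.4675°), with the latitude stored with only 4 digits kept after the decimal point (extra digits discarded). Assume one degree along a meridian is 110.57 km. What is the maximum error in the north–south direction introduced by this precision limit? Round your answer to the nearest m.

11 m

Truncating at 4 decimal places can drop up to a full unit in the last place, so the latitude may be off by as much as 0.0001°.
Along the meridian that is 0.0001° × 110570 m/° = 11.057 m.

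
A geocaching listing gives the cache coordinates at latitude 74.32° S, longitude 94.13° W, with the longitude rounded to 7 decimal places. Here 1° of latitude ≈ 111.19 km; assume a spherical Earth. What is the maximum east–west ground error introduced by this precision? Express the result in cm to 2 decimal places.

Rounding to 7 decimal places leaves the longitude within ±5e-08° of the true value.
At latitude 74.32° a degree of longitude spans 111190 m × cos 74.32° = 111190 × 0.2703 ≈ 30050.7 m.
East–west error: 5e-08° × 30050.7 m/° ≈ 0.00150253 m.
That is 0.00150253 m = 0.15025 cm.

0.15 cm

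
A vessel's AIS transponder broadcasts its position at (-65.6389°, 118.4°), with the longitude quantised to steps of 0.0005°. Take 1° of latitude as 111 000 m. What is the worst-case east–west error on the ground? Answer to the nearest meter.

With a 0.0005° grid the true value lies within half a step, ±0.0005°/2 = ±0.00025°, of the stored one.
One degree of longitude at 65.6389° is 111000 × cos 65.6389° ≈ 111000 × 0.4125 = 45786 m.
Maximum E–W displacement: 0.00025 × 45786 = 11.4465 m.

11 meters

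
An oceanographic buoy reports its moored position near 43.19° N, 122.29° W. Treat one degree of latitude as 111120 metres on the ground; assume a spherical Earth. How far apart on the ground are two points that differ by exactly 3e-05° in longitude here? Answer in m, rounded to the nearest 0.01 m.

2.43 m

At 43.19° a degree of longitude is 111120 × cos 43.19° ≈ 81016.3 m, so 3e-05° corresponds to 2.43049 m.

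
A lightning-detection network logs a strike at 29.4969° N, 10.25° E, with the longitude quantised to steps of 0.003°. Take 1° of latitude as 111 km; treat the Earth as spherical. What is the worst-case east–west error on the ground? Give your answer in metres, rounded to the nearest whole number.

With a 0.003° grid the true value lies within half a step, ±0.003°/2 = ±0.0015°, of the stored one.
At latitude 29.4969° a degree of longitude spans 111000 m × cos 29.4969° = 111000 × 0.8704 ≈ 96612.4 m.
So at most 0.0015° × 96612.4 ≈ 144.919 m east–west.

145 metres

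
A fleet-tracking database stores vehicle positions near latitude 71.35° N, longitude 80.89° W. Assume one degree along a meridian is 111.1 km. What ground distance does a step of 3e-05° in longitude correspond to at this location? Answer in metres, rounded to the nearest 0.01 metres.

1.07 metres

3e-05° of longitude at 71.35° is 3e-05 × 111100 × cos 71.35° ≈ 3e-05 × 35528.3 = 1.06585 m.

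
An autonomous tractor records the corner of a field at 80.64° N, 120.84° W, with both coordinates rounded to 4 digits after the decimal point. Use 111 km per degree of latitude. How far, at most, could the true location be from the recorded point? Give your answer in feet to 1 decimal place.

Rounding to 4 decimal places leaves each coordinate within ±5e-05° of the true value.
North–south component: 5e-05° × 111000 = 5.55 m.
E–W at 80.64°: 5e-05° × 111000 × cos 80.64° = 5e-05 × 111000 × 0.1626 ≈ 0.902636 m.
Combining orthogonally: (5.55² + 0.902636²)^½ ≈ 5.62292 m.
Converting: 5.62292 m × 3.2808 ft/m ≈ 18.448 ft.

18.4 feet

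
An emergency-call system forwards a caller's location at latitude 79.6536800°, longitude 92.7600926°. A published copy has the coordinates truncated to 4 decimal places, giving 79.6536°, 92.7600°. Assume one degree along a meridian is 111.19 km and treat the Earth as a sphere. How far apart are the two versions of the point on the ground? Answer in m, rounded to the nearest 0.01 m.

The latitude changed by +0.0000800° and the longitude by +0.0000926°.
N–S: 0.0000800° × 111190 m/° = 8.8952 m.
E–W at 79.6536°: 0.0000926° × 111190 × cos 79.6536° = 0.0000926 × 111190 × 0.1796 ≈ 1.84919 m.
Combined displacement = (8.8952² + 1.84919²)^½ ≈ 9.08538 m.

9.09 m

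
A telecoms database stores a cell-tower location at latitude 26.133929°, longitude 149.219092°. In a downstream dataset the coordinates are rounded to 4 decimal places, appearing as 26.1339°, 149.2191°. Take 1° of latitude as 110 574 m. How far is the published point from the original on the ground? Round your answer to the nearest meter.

The latitude changed by +0.000029° and the longitude by -0.000008°.
North–south shift: 0.000029 × 110574 = 3.20665 m.
E–W at 26.1339°: -0.000008° × 110574 × cos 26.1339° = -0.000008 × 110574 × 0.8978 ≈ -0.794158 m.
Distance: √(3.20665² + 0.794158²) ≈ 3.30352 m.

3 meters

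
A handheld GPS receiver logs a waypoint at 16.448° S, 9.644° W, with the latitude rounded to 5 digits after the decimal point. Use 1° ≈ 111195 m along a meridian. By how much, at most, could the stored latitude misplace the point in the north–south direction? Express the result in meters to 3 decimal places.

0.556 meters

Rounding to 5 decimal places leaves the latitude within ±5e-06° of the true value.
North–south distance: 5e-06° × 111195 m/° = 0.555975 m.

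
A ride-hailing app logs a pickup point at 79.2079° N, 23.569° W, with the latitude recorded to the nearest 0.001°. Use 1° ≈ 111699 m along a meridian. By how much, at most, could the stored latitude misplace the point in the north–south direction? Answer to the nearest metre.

56 metres

Rounding to 3 decimal places leaves the latitude within ±0.0005° of the true value.
So the N–S error is at most 0.0005 × 111699 = 55.8495 m.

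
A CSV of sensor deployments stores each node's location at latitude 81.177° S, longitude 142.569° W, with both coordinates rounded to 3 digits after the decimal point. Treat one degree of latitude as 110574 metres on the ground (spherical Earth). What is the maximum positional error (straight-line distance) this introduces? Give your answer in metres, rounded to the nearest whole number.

Rounding to 3 decimal places leaves each coordinate within ±0.0005° of the true value.
North–south component: 0.0005° × 110574 = 55.287 m.
E–W at 81.177°: 0.0005° × 110574 × cos 81.177° = 0.0005 × 110574 × 0.1534 ≈ 8.48006 m.
Combining orthogonally: (55.287² + 8.48006²)^½ ≈ 55.9336 m.

56 metres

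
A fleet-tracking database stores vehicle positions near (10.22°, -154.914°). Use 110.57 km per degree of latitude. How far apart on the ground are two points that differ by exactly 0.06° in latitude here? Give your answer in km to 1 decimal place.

6.6 km

Along a meridian 0.06° is 0.06 × 110570 = 6634.2 m.
That is 6634.2 m = 6.6342 km.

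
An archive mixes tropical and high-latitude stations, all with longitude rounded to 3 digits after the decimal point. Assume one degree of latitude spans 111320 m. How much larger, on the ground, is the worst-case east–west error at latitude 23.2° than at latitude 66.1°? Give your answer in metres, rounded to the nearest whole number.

Rounding to 3 decimal places leaves the longitude within ±0.0005° of the true value.
Error at 23.2° = 0.0005° × 111320 × cos 23.2° ≈ 55.66 × 0.9191 = 51.159 m.
Error at 66.1° = 0.0005° × 111320 × cos 66.1° ≈ 55.66 × 0.4051 = 22.55 m.
Difference: 51.159 − 22.55 = 28.609 m.

29 metres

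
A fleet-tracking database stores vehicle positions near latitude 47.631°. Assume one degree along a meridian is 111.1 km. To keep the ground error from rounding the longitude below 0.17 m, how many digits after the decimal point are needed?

6 decimal places

At 47.631° one degree of longitude covers 111100 × cos 47.631° ≈ 111100 × 0.6739 ≈ 74870.6 m.
With N decimal places the half-ulp bound is 0.5·10⁻ᴺ°, or 0.5·10⁻ᴺ × 74870.6 m on the ground.
Setting 37435.3 × 10⁻ᴺ ≤ 0.17 gives 10ᴺ ≥ 2.202e+05, i.e. N ≥ 5.34.
N = 5 would give 0.374 m (too coarse); N = 6 gives 0.0374 m ≤ 0.17 m.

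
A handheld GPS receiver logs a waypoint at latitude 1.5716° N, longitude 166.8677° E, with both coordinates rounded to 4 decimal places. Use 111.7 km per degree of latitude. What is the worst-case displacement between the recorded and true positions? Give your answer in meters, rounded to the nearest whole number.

8 meters

Rounding to 4 decimal places leaves each coordinate within ±5e-05° of the true value.
Latitude error → 5e-05 × 111700 = 5.585 m along the meridian.
E–W at 1.5716°: 5e-05° × 111700 × cos 1.5716° = 5e-05 × 111700 × 0.9996 ≈ 5.5829 m.
Worst case both components are at the extreme and orthogonal: √(5.585² + 5.5829²) ≈ 7.8969 m.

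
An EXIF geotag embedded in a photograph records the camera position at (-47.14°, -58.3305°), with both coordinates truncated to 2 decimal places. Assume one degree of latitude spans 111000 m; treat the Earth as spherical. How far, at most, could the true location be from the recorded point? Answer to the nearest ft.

Truncating at 2 decimal places can drop up to a full unit in the last place, so each coordinate may be off by as much as 0.01°.
Latitude error → 0.01 × 111000 = 1110 m along the meridian.
East–west component at 47.14°: 0.01° × 111000 × cos 47.14° ≈ 0.01 × 75503.2 ≈ 755.032 m.
Combining orthogonally: (1110² + 755.032²)^½ ≈ 1342.45 m.
Converting: 1342.45 m × 3.2808 ft/m ≈ 4404.4 ft.

4404 ft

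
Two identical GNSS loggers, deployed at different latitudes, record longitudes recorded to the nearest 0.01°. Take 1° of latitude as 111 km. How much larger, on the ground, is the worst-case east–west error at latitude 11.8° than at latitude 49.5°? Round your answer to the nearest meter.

183 meters

Rounding to 2 decimal places leaves the longitude within ±0.005° of the true value.
Error at 11.8° = 0.005° × 111000 × cos 11.8° ≈ 555 × 0.9789 = 543.27 m.
Error at 49.5° = 0.005° × 111000 × cos 49.5° ≈ 555 × 0.6494 = 360.44 m.
Difference: 543.27 − 360.44 = 182.83 m.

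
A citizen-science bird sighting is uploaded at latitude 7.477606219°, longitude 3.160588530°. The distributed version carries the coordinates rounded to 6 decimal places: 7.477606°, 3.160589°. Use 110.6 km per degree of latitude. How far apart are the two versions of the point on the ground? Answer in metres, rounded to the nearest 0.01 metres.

0.06 metres

Δlat = 7.477606219 − 7.477606 = +0.000000219°; Δlon = 3.160588530 − 3.160589 = -0.000000470°.
North–south shift: 0.000000219 × 110600 = 0.0242214 m.
E–W at 7.47761°: -0.000000470° × 110600 × cos 7.47761° = -0.000000470 × 110600 × 0.9915 ≈ -0.0515399 m.
Hypotenuse of the two orthogonal shifts: √(0.0242214² + 0.0515399²) = 0.0569477 m.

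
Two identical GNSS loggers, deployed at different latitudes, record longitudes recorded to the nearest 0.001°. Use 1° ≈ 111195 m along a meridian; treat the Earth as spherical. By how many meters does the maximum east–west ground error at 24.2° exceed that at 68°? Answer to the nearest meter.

Rounding to 3 decimal places leaves the longitude within ±0.0005° of the true value.
At 24.2°: 0.0005° × 111195 × cos 24.2° = 0.0005 × 111195 × 0.9121 ≈ 50.712 m.
Error at 68° = 0.0005° × 111195 × cos 68° ≈ 55.598 × 0.3746 = 20.827 m.
Difference: 50.712 − 20.827 = 29.884 m.

30 meters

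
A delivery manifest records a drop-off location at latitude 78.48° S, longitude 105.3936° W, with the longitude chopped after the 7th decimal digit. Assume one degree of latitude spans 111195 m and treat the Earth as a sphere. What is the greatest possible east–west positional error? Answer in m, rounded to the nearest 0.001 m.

Truncating at 7 decimal places can drop up to a full unit in the last place, so the longitude may be off by as much as 1e-07°.
Parallels shrink by cos φ, so at 78.48° a degree of longitude is 111195 × 0.1997 ≈ 22206.8 m.
East–west error: 1e-07° × 22206.8 m/° ≈ 0.00222068 m.

0.002 m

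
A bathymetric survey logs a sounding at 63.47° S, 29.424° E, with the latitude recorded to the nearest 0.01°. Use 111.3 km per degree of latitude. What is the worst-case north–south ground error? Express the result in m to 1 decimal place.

Rounding to 2 decimal places leaves the latitude within ±0.005° of the true value.
So the N–S error is at most 0.005 × 111300 = 556.5 m.

556.5 m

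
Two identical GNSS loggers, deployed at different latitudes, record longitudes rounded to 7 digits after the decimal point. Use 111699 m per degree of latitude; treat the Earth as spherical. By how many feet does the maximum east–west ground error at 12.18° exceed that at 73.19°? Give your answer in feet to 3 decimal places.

0.013 feet

Rounding to 7 decimal places leaves the longitude within ±5e-08° of the true value.
Error at 12.18° = 5e-08° × 111699 × cos 12.18° ≈ 0.0055849 × 0.9775 = 0.0054592 m.
Error at 73.19° = 5e-08° × 111699 × cos 73.19° ≈ 0.0055849 × 0.2892 = 0.0016152 m.
So the lower-latitude error exceeds the higher by 0.0054592 − 0.0016152 = 0.0038441 m.
In feet: 0.00384407 m ÷ 0.3048 ≈ 0.012612 ft.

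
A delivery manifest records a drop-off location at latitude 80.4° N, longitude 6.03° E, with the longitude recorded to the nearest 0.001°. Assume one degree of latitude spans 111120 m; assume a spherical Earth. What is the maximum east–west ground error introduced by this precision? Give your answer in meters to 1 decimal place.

9.3 meters

Rounding to 3 decimal places leaves the longitude within ±0.0005° of the true value.
One degree of longitude at 80.4° is 111120 × cos 80.4° ≈ 111120 × 0.1668 = 18531.3 m.
Maximum E–W displacement: 0.0005 × 18531.3 = 9.26567 m.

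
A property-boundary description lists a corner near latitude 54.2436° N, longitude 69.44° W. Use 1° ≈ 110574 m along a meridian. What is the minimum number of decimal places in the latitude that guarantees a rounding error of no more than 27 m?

One degree of latitude covers 110574 m.
N decimal places → at most half a unit in the last place, 0.5 × 10⁻ᴺ° = 110574/2 × 10⁻ᴺ m.
Need 0.5 × 110574 × 10⁻ᴺ ≤ 27 → 10⁻ᴺ ≤ 4.884e-04, so N ≥ 3.31.
At 3 places the error can reach 55.3 m, but 4 places keeps it to 5.53 m.

4 decimal places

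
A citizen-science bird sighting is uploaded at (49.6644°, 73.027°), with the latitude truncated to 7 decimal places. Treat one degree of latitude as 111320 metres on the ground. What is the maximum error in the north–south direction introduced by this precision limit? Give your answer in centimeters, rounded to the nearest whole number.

Truncating at 7 decimal places can drop up to a full unit in the last place, so the latitude may be off by as much as 1e-07°.
Along the meridian that is 1e-07° × 111320 m/° = 0.011132 m.
That is 0.011132 m = 1.1132 cm.

1 centimeters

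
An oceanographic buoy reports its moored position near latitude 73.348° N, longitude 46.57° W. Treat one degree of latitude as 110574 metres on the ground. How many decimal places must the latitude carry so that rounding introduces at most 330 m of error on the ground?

One degree of latitude covers 110574 m.
With N decimal places the half-ulp bound is 0.5·10⁻ᴺ°, or 0.5·10⁻ᴺ × 110574 m on the ground.
Need 0.5 × 110574 × 10⁻ᴺ ≤ 330 → 10⁻ᴺ ≤ 5.969e-03, so N ≥ 2.22.
N = 2 would give 553 m (too coarse); N = 3 gives 55.3 m ≤ 330 m.

3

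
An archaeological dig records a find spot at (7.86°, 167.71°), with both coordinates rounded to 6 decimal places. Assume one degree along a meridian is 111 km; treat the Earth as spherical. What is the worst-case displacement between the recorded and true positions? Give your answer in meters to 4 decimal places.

0.0781 meters

Rounding to 6 decimal places leaves each coordinate within ±5e-07° of the true value.
N–S: 5e-07° × 111000 m/° = 0.0555 m.
Longitude error → 5e-07 × 111000 × cos 7.86° = 5e-07 × 111000 × 0.9906 ≈ 0.0549786 m.
Worst case both components are at the extreme and orthogonal: √(0.0555² + 0.0549786²) ≈ 0.078121 m.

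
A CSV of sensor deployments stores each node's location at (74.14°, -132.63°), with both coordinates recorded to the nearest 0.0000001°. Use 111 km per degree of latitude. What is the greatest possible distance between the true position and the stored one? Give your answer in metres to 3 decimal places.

Rounding to 7 decimal places leaves each coordinate within ±5e-08° of the true value.
Latitude error → 5e-08 × 111000 = 0.00555 m along the meridian.
East–west component at 74.14°: 5e-08° × 111000 × cos 74.14° ≈ 5e-08 × 30334.9 ≈ 0.00151675 m.
Worst case both components are at the extreme and orthogonal: √(0.00555² + 0.00151675²) ≈ 0.00575352 m.

0.006 metres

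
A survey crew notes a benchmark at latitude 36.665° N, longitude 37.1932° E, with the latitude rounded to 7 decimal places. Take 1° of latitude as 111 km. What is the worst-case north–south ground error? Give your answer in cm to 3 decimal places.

Rounding to 7 decimal places leaves the latitude within ±5e-08° of the true value.
So the N–S error is at most 5e-08 × 111000 = 0.00555 m.
That is 0.00555 m = 0.555 cm.

0.555 cm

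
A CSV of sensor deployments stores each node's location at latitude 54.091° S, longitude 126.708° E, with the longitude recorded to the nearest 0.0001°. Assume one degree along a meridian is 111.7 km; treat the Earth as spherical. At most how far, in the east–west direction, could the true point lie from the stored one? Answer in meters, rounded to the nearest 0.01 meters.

Rounding to 4 decimal places leaves the longitude within ±5e-05° of the true value.
At latitude 54.091° a degree of longitude spans 111700 m × cos 54.091° = 111700 × 0.5865 ≈ 65512 m.
East–west error: 5e-05° × 65512 m/° ≈ 3.2756 m.

3.28 meters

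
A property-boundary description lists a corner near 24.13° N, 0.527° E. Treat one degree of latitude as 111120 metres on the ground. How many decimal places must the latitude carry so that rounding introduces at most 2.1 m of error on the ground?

5 decimal places

One degree of latitude covers 111120 m.
With N decimal places the half-ulp bound is 0.5·10⁻ᴺ°, or 0.5·10⁻ᴺ × 111120 m on the ground.
Setting 55560 × 10⁻ᴺ ≤ 2.1 gives 10ᴺ ≥ 2.646e+04, i.e. N ≥ 4.42.
At 4 places the error can reach 5.56 m, but 5 places keeps it to 0.556 m.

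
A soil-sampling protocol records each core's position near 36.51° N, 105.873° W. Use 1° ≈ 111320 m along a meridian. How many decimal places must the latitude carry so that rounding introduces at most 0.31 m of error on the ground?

6 decimal places

One degree of latitude covers 111320 m.
Rounding to N decimal places gives at most 0.5 × 10⁻ᴺ degrees of error, i.e. 0.5 × 10⁻ᴺ × 111320 m.
Need 0.5 × 111320 × 10⁻ᴺ ≤ 0.31 → 10⁻ᴺ ≤ 5.570e-06, so N ≥ 5.25.
So 6 decimal places suffice (0.0557 m); 5 would allow up to 0.557 m.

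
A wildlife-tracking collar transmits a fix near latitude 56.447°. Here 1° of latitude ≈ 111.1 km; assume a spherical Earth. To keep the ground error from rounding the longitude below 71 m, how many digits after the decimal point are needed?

At 56.447° one degree of longitude covers 111100 × cos 56.447° ≈ 111100 × 0.5527 ≈ 61405.9 m.
N decimal places → at most half a unit in the last place, 0.5 × 10⁻ᴺ° = 61405.9/2 × 10⁻ᴺ m.
Setting 30702.9 × 10⁻ᴺ ≤ 71 gives 10ᴺ ≥ 432.4, i.e. N ≥ 2.64.
At 2 places the error can reach 307 m, but 3 places keeps it to 30.7 m.

3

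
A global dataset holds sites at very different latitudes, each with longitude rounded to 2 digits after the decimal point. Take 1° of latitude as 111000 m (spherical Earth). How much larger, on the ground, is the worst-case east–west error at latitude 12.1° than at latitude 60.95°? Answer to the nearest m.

273 m

Rounding to 2 decimal places leaves the longitude within ±0.005° of the true value.
Error at 12.1° = 0.005° × 111000 × cos 12.1° ≈ 555 × 0.9778 = 542.67 m.
At 60.95°: 0.005° × 111000 × cos 60.95° = 0.005 × 111000 × 0.4856 ≈ 269.49 m.
Difference: 542.67 − 269.49 = 273.18 m.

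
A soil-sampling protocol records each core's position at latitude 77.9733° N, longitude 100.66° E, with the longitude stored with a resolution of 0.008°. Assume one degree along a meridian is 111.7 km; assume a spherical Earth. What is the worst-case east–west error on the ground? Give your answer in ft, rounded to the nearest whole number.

With a 0.008° grid the true value lies within half a step, ±0.008°/2 = ±0.004°, of the stored one.
Parallels shrink by cos φ, so at 77.9733° a degree of longitude is 111700 × 0.2084 ≈ 23274.6 m.
East–west error: 0.004° × 23274.6 m/° ≈ 93.0986 m.
Converting: 93.0986 m × 3.2808 ft/m ≈ 305.44 ft.

305 ft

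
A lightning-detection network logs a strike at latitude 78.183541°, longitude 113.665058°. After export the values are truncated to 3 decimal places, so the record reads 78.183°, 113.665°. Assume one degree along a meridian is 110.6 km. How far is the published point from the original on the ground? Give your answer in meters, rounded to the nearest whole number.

The latitude changed by +0.000541° and the longitude by +0.000058°.
N–S: 0.000541° × 110600 m/° = 59.8346 m.
East–west at this latitude: 0.000058° × 110600 × cos 78.183° ≈ 0.000058 × 22649.4 = 1.31366 m.
Distance: √(59.8346² + 1.31366²) ≈ 59.849 m.

60 meters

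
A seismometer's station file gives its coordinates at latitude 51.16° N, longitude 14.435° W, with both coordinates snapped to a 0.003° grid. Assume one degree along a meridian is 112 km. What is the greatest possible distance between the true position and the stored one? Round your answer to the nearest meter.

198 meters

With a 0.003° grid the true value lies within half a step, ±0.003°/2 = ±0.0015°, of the stored one.
Latitude error → 0.0015 × 112000 = 168 m along the meridian.
E–W at 51.16°: 0.0015° × 112000 × cos 51.16° = 0.0015 × 112000 × 0.6271 ≈ 105.361 m.
The two errors are perpendicular, so the maximum displacement is √(168² + 105.361²) ≈ 198.305 m.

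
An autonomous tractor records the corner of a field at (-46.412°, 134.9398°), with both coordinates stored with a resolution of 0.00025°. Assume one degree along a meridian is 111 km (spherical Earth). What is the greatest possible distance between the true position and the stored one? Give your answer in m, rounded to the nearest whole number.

17 m

With a 0.00025° grid the true value lies within half a step, ±0.00025°/2 = ±0.000125°, of the stored one.
Latitude error → 0.000125 × 111000 = 13.875 m along the meridian.
East–west component at 46.412°: 0.000125° × 111000 × cos 46.412° ≈ 0.000125 × 76530.9 ≈ 9.56637 m.
The two errors are perpendicular, so the maximum displacement is √(13.875² + 9.56637²) ≈ 16.8532 m.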